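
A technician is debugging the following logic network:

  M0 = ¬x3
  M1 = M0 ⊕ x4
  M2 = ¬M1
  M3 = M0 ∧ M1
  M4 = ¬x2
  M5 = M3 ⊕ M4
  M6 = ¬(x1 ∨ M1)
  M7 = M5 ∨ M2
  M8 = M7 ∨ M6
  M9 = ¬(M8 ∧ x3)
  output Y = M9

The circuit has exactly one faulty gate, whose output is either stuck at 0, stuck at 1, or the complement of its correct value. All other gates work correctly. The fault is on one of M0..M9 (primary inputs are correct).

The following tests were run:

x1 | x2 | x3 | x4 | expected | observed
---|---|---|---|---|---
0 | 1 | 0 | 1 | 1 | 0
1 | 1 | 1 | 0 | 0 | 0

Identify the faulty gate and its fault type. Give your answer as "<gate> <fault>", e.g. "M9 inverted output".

M9 stuck-at-0

Fault-free values for test 1 (x1=0, x2=1, x3=0, x4=1): M0=1, M1=0, M2=1, M3=0, M4=0, M5=0, M6=1, M7=1, M8=1, M9=1, giving Y=1. Observed 0.
Test 1: faults giving observed 0 are {M9 stuck-at-0, M9 inverted output}.
Test 2 (x1=1, x2=1, x3=1, x4=0): fault-free M0=0, M1=0, M2=1, M3=0, M4=0, M5=0, M6=0, M7=1, M8=1, M9=0 → 0; observed 0. Eliminates M9 inverted output.
Only M9 stuck-at-0 is consistent with every test.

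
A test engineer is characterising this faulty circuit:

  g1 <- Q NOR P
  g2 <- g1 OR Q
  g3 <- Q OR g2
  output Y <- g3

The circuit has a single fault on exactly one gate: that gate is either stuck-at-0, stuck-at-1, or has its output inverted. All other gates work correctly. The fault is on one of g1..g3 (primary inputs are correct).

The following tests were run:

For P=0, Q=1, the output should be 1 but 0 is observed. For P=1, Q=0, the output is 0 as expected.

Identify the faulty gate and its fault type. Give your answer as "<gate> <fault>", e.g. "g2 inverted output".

g3 stuck-at-0

Fault-free values for test 1 (P=0, Q=1): g1=0, g2=1, g3=1, giving Y=1. Observed 0.
Test 1: faults giving observed 0 are {g3 stuck-at-0, g3 inverted output}.
Test 2 (P=1, Q=0): fault-free g1=0, g2=0, g3=0 → 0; observed 0. Eliminates g3 inverted output.
Only g3 stuck-at-0 is consistent with every test.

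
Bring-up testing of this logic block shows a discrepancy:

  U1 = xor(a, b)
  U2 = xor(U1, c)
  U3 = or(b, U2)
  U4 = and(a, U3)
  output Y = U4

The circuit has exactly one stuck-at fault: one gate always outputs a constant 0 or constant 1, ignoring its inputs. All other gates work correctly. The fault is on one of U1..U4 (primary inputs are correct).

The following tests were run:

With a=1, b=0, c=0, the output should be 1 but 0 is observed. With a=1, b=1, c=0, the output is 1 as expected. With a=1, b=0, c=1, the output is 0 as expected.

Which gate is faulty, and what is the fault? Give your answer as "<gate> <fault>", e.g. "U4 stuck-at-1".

Fault-free values for test 1 (a=1, b=0, c=0): U1=1, U2=1, U3=1, U4=1, giving Y=1. Observed 0.
Test 1: faults giving observed 0 are {U1 stuck-at-0, U2 stuck-at-0, U3 stuck-at-0, U4 stuck-at-0}.
Test 2 (a=1, b=1, c=0): fault-free U1=0, U2=0, U3=1, U4=1 → 1; observed 1. Eliminates U3 stuck-at-0, U4 stuck-at-0.
Test 3 (a=1, b=0, c=1): fault-free U1=1, U2=0, U3=0, U4=0 → 0; observed 0. Eliminates U1 stuck-at-0.
Only U2 stuck-at-0 is consistent with every test.

U2 stuck-at-0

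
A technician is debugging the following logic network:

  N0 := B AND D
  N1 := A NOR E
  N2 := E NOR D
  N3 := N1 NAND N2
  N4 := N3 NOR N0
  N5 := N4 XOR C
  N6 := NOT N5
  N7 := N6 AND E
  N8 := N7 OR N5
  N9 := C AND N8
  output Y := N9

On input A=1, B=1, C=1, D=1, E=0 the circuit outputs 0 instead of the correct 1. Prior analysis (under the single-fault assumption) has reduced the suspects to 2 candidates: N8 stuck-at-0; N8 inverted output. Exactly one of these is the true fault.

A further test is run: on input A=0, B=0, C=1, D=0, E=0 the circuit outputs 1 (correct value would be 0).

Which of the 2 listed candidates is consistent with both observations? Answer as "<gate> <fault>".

Evaluate each candidate on input A=0, B=0, C=1, D=0, E=0:
  N8 stuck-at-0: N0=0, N1=1, N2=1, N3=0, N4=1, N5=0, N6=1, N7=0, N8=0 [stuck-at-0], N9=0 → 0 — eliminated
  N8 inverted output: N0=0, N1=1, N2=1, N3=0, N4=1, N5=0, N6=1, N7=0, N8=1 [inverted output], N9=1 → 1 — matches
Only N8 inverted output reproduces the observed 1.

N8 inverted output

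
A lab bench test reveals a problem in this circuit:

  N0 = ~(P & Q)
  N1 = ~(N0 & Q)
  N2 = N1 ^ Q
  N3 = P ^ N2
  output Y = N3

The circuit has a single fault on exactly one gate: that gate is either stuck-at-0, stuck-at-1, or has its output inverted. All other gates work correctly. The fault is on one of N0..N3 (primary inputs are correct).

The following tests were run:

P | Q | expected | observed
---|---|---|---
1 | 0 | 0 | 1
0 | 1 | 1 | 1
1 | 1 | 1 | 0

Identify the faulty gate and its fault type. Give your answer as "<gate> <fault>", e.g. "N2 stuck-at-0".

N1 stuck-at-0

Fault-free values for test 1 (P=1, Q=0): N0=1, N1=1, N2=1, N3=0, giving Y=0. Observed 1.
Test 1: faults giving observed 1 are {N1 stuck-at-0, N1 inverted output, N2 stuck-at-0, N2 inverted output, N3 stuck-at-1, N3 inverted output}.
Test 2 (P=0, Q=1): fault-free N0=1, N1=0, N2=1, N3=1 → 1; observed 1. Eliminates N1 inverted output, N2 stuck-at-0, N2 inverted output, N3 inverted output.
Test 3 (P=1, Q=1): fault-free N0=0, N1=1, N2=0, N3=1 → 1; observed 0. Eliminates N3 stuck-at-1.
Only N1 stuck-at-0 is consistent with every test.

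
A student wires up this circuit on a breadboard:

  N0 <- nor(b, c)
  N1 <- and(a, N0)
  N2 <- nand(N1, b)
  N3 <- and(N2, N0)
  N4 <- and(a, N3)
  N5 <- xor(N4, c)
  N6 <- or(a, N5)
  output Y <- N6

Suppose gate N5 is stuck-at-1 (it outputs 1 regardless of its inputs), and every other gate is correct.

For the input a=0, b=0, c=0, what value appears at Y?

1

Propagate with N5 forced: N0=1, N1=0, N2=1, N3=1, N4=0, N5=1 [stuck-at-1], N6=1.
So Y = 1. (Without the fault it would be 0.)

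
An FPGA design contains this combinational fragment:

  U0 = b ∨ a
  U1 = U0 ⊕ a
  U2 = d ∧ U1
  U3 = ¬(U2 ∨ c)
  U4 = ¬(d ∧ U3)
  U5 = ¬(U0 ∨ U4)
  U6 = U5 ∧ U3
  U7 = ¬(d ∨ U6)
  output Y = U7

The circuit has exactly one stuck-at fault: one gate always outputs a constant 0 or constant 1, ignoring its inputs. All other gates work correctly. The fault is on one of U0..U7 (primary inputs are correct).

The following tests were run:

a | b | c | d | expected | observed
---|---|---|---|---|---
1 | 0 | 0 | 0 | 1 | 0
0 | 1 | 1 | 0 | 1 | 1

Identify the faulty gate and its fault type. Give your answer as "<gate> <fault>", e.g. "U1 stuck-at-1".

U5 stuck-at-1

Fault-free values for test 1 (a=1, b=0, c=0, d=0): U0=1, U1=0, U2=0, U3=1, U4=1, U5=0, U6=0, U7=1, giving Y=1. Observed 0.
Test 1: faults giving observed 0 are {U5 stuck-at-1, U6 stuck-at-1, U7 stuck-at-0}.
Test 2 (a=0, b=1, c=1, d=0): fault-free U0=1, U1=1, U2=0, U3=0, U4=1, U5=0, U6=0, U7=1 → 1; observed 1. Eliminates U6 stuck-at-1, U7 stuck-at-0.
Only U5 stuck-at-1 is consistent with every test.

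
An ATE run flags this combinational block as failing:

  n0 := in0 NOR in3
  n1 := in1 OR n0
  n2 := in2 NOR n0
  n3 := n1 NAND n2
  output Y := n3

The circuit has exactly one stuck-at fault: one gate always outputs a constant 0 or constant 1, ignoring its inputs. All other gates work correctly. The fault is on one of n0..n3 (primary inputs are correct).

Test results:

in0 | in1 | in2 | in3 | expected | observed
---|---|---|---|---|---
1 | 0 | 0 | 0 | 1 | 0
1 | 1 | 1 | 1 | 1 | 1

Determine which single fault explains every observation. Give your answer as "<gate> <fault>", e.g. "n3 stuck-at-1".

n1 stuck-at-1

Fault-free values for test 1 (in0=1, in1=0, in2=0, in3=0): n0=0, n1=0, n2=1, n3=1, giving Y=1. Observed 0.
Test 1: faults giving observed 0 are {n1 stuck-at-1, n3 stuck-at-0}.
Test 2 (in0=1, in1=1, in2=1, in3=1): fault-free n0=0, n1=1, n2=0, n3=1 → 1; observed 1. Eliminates n3 stuck-at-0.
Only n1 stuck-at-1 is consistent with every test.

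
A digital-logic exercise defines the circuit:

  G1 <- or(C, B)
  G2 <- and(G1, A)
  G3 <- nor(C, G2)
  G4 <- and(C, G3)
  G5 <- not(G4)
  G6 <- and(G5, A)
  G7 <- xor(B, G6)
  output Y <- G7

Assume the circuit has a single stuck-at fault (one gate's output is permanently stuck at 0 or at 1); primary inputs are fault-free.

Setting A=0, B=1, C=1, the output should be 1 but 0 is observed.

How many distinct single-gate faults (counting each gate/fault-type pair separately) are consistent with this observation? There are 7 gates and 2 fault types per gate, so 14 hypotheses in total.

2

Fault-free: G1=1, G2=0, G3=0, G4=0, G5=1, G6=0, G7=1 → 1. Observed 0.
  G1 stuck-at-0: output 1 ✗
  G1 stuck-at-1: output 1 ✗
  G2 stuck-at-0: output 1 ✗
  G2 stuck-at-1: output 1 ✗
  G3 stuck-at-0: output 1 ✗
  G3 stuck-at-1: output 1 ✗
  G4 stuck-at-0: output 1 ✗
  G4 stuck-at-1: output 1 ✗
  G5 stuck-at-0: output 1 ✗
  G5 stuck-at-1: output 1 ✗
  G6 stuck-at-0: output 1 ✗
  G6 stuck-at-1: output 0 ✓
  G7 stuck-at-0: output 0 ✓
  G7 stuck-at-1: output 1 ✗
Consistent faults: {G6 stuck-at-1, G7 stuck-at-0} — 2 in all.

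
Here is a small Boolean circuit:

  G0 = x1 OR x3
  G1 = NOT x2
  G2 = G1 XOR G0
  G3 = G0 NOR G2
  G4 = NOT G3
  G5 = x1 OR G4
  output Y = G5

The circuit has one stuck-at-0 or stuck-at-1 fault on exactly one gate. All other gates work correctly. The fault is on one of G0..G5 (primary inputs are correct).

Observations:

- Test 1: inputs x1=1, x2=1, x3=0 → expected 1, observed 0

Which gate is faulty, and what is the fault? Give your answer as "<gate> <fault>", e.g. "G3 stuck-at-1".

Fault-free values for test 1 (x1=1, x2=1, x3=0): G0=1, G1=0, G2=1, G3=0, G4=1, G5=1, giving Y=1. Observed 0.
Test 1: faults giving observed 0 are {G5 stuck-at-0}.
Only G5 stuck-at-0 is consistent with every test.

G5 stuck-at-0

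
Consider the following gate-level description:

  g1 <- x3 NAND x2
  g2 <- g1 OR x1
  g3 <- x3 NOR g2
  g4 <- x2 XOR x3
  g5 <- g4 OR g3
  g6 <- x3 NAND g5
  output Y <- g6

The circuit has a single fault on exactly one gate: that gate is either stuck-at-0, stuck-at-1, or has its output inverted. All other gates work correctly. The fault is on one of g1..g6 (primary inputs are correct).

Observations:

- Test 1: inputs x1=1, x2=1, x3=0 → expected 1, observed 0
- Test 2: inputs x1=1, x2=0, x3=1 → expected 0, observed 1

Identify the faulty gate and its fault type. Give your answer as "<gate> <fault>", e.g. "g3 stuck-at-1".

g6 inverted output

Fault-free values for test 1 (x1=1, x2=1, x3=0): g1=1, g2=1, g3=0, g4=1, g5=1, g6=1, giving Y=1. Observed 0.
Test 1: faults giving observed 0 are {g6 stuck-at-0, g6 inverted output}.
Test 2 (x1=1, x2=0, x3=1): fault-free g1=1, g2=1, g3=0, g4=1, g5=1, g6=0 → 0; observed 1. Eliminates g6 stuck-at-0.
Only g6 inverted output is consistent with every test.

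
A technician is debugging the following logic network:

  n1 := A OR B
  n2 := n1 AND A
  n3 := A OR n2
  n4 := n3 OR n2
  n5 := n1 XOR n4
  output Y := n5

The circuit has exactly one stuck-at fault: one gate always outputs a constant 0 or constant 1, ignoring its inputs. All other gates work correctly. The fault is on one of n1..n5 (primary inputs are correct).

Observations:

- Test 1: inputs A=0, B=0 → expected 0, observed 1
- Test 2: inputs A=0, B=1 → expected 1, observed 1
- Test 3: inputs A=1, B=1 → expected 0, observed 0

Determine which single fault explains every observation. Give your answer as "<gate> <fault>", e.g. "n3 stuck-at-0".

n1 stuck-at-1

Fault-free values for test 1 (A=0, B=0): n1=0, n2=0, n3=0, n4=0, n5=0, giving Y=0. Observed 1.
Test 1: faults giving observed 1 are {n1 stuck-at-1, n2 stuck-at-1, n3 stuck-at-1, n4 stuck-at-1, n5 stuck-at-1}.
Test 2 (A=0, B=1): fault-free n1=1, n2=0, n3=0, n4=0, n5=1 → 1; observed 1. Eliminates n2 stuck-at-1, n3 stuck-at-1, n4 stuck-at-1.
Test 3 (A=1, B=1): fault-free n1=1, n2=1, n3=1, n4=1, n5=0 → 0; observed 0. Eliminates n5 stuck-at-1.
Only n1 stuck-at-1 is consistent with every test.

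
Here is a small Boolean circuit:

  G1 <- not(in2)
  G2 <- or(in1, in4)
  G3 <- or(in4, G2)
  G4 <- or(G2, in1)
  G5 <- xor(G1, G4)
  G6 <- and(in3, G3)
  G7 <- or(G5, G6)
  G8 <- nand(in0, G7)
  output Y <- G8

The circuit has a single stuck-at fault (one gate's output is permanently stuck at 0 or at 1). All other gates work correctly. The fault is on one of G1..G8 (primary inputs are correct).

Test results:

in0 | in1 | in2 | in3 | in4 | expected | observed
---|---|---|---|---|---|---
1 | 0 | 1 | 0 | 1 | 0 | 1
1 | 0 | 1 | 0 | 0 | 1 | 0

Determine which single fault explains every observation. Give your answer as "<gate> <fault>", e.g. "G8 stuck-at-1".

G1 stuck-at-1

Fault-free values for test 1 (in0=1, in1=0, in2=1, in3=0, in4=1): G1=0, G2=1, G3=1, G4=1, G5=1, G6=0, G7=1, G8=0, giving Y=0. Observed 1.
Test 1: faults giving observed 1 are {G1 stuck-at-1, G2 stuck-at-0, G4 stuck-at-0, G5 stuck-at-0, G7 stuck-at-0, G8 stuck-at-1}.
Test 2 (in0=1, in1=0, in2=1, in3=0, in4=0): fault-free G1=0, G2=0, G3=0, G4=0, G5=0, G6=0, G7=0, G8=1 → 1; observed 0. Eliminates G2 stuck-at-0, G4 stuck-at-0, G5 stuck-at-0, G7 stuck-at-0, G8 stuck-at-1.
Only G1 stuck-at-1 is consistent with every test.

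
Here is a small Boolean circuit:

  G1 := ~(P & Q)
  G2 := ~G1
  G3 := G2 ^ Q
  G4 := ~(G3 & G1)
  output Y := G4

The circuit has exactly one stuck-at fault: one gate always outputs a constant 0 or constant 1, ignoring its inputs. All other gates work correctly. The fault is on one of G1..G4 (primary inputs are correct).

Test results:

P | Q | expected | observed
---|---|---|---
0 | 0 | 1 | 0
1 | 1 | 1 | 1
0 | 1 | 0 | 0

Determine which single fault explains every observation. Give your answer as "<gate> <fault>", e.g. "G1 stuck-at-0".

G3 stuck-at-1

Fault-free values for test 1 (P=0, Q=0): G1=1, G2=0, G3=0, G4=1, giving Y=1. Observed 0.
Test 1: faults giving observed 0 are {G2 stuck-at-1, G3 stuck-at-1, G4 stuck-at-0}.
Test 2 (P=1, Q=1): fault-free G1=0, G2=1, G3=0, G4=1 → 1; observed 1. Eliminates G4 stuck-at-0.
Test 3 (P=0, Q=1): fault-free G1=1, G2=0, G3=1, G4=0 → 0; observed 0. Eliminates G2 stuck-at-1.
Only G3 stuck-at-1 is consistent with every test.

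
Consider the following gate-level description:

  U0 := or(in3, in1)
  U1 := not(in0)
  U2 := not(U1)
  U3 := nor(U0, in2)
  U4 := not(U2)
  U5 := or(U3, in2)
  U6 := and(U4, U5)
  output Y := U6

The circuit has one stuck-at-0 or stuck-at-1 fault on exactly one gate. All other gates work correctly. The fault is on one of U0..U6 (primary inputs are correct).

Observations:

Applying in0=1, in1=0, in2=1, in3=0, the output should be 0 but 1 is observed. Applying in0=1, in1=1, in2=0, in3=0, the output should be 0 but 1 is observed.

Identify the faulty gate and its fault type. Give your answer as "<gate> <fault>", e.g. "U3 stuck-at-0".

U6 stuck-at-1

Fault-free values for test 1 (in0=1, in1=0, in2=1, in3=0): U0=0, U1=0, U2=1, U3=0, U4=0, U5=1, U6=0, giving Y=0. Observed 1.
Test 1: faults giving observed 1 are {U1 stuck-at-1, U2 stuck-at-0, U4 stuck-at-1, U6 stuck-at-1}.
Test 2 (in0=1, in1=1, in2=0, in3=0): fault-free U0=1, U1=0, U2=1, U3=0, U4=0, U5=0, U6=0 → 0; observed 1. Eliminates U1 stuck-at-1, U2 stuck-at-0, U4 stuck-at-1.
Only U6 stuck-at-1 is consistent with every test.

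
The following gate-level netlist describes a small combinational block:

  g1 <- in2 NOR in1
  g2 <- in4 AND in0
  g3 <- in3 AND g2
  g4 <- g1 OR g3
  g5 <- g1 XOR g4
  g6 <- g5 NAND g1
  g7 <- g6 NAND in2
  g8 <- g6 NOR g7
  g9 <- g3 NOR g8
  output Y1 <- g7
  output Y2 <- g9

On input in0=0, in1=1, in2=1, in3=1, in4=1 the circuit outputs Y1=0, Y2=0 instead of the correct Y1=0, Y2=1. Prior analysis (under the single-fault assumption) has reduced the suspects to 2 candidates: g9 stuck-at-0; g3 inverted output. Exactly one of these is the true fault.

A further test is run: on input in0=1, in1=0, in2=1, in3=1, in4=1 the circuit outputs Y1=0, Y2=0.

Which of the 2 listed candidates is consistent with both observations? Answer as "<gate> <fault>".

Evaluate each candidate on input in0=1, in1=0, in2=1, in3=1, in4=1:
  g9 stuck-at-0: g1=0, g2=1, g3=1, g4=1, g5=1, g6=1, g7=0, g8=0, g9=0 [stuck-at-0] → Y1=0, Y2=0 — matches
  g3 inverted output: g1=0, g2=1, g3=0 [inverted output], g4=0, g5=0, g6=1, g7=0, g8=0, g9=1 → Y1=0, Y2=1 — eliminated
Only g9 stuck-at-0 reproduces the observed Y1=0, Y2=0.

g9 stuck-at-0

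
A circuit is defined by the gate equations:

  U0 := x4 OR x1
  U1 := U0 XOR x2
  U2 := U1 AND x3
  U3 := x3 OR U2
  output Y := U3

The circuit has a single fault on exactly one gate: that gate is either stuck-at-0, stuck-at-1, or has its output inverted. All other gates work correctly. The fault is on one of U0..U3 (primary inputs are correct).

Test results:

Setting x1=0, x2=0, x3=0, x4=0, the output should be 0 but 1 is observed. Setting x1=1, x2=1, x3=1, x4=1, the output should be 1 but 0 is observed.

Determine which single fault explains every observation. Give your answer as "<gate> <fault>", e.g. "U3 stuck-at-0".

Fault-free values for test 1 (x1=0, x2=0, x3=0, x4=0): U0=0, U1=0, U2=0, U3=0, giving Y=0. Observed 1.
Test 1: faults giving observed 1 are {U2 stuck-at-1, U2 inverted output, U3 stuck-at-1, U3 inverted output}.
Test 2 (x1=1, x2=1, x3=1, x4=1): fault-free U0=1, U1=0, U2=0, U3=1 → 1; observed 0. Eliminates U2 stuck-at-1, U2 inverted output, U3 stuck-at-1.
Only U3 inverted output is consistent with every test.

U3 inverted output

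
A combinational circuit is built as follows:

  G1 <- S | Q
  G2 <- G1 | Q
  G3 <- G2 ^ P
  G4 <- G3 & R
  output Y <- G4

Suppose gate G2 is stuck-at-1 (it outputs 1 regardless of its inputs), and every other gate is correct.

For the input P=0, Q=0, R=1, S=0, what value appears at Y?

Propagate with G2 forced: G1=0, G2=1 [stuck-at-1], G3=1, G4=1.
So Y = 1. (Without the fault it would be 0.)

1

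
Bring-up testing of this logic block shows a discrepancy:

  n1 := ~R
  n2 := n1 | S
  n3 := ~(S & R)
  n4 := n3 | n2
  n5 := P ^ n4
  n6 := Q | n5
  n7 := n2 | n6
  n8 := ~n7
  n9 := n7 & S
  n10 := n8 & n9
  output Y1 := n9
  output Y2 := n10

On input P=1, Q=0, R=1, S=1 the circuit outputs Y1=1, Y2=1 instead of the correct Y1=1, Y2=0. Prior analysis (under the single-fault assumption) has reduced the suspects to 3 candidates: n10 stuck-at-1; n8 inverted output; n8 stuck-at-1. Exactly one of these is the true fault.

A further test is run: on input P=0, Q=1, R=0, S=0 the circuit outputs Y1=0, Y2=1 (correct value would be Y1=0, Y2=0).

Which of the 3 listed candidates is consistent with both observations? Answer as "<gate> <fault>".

Evaluate each candidate on input P=0, Q=1, R=0, S=0:
  n10 stuck-at-1: n1=1, n2=1, n3=1, n4=1, n5=1, n6=1, n7=1, n8=0, n9=0, n10=1 [stuck-at-1] → Y1=0, Y2=1 — matches
  n8 inverted output: n1=1, n2=1, n3=1, n4=1, n5=1, n6=1, n7=1, n8=1 [inverted output], n9=0, n10=0 → Y1=0, Y2=0 — eliminated
  n8 stuck-at-1: n1=1, n2=1, n3=1, n4=1, n5=1, n6=1, n7=1, n8=1 [stuck-at-1], n9=0, n10=0 → Y1=0, Y2=0 — eliminated
Only n10 stuck-at-1 reproduces the observed Y1=0, Y2=1.

n10 stuck-at-1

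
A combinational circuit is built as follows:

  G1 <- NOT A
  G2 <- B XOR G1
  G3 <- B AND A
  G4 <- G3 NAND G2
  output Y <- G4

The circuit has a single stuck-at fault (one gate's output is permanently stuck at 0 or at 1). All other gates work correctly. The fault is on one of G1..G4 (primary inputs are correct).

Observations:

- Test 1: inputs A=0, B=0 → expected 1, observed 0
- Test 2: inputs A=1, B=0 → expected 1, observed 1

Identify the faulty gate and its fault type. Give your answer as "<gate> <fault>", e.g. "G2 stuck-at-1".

G3 stuck-at-1

Fault-free values for test 1 (A=0, B=0): G1=1, G2=1, G3=0, G4=1, giving Y=1. Observed 0.
Test 1: faults giving observed 0 are {G3 stuck-at-1, G4 stuck-at-0}.
Test 2 (A=1, B=0): fault-free G1=0, G2=0, G3=0, G4=1 → 1; observed 1. Eliminates G4 stuck-at-0.
Only G3 stuck-at-1 is consistent with every test.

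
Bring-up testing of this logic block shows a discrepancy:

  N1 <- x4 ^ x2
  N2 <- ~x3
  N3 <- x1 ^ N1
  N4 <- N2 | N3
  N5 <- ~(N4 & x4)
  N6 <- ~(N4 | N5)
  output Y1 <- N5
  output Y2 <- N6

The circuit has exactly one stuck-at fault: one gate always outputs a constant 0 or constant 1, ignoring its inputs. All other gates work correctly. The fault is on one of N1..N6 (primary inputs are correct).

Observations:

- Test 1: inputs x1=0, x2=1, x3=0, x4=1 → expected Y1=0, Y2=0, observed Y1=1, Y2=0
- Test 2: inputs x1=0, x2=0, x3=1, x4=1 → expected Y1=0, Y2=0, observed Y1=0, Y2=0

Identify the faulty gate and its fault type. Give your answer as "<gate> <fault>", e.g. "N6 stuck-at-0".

Fault-free values for test 1 (x1=0, x2=1, x3=0, x4=1): N1=0, N2=1, N3=0, N4=1, N5=0, N6=0, giving Y1=0, Y2=0. Observed Y1=1, Y2=0.
Test 1: faults giving observed Y1=1, Y2=0 are {N2 stuck-at-0, N4 stuck-at-0, N5 stuck-at-1}.
Test 2 (x1=0, x2=0, x3=1, x4=1): fault-free N1=1, N2=0, N3=1, N4=1, N5=0, N6=0 → Y1=0, Y2=0; observed Y1=0, Y2=0. Eliminates N4 stuck-at-0, N5 stuck-at-1.
Only N2 stuck-at-0 is consistent with every test.

N2 stuck-at-0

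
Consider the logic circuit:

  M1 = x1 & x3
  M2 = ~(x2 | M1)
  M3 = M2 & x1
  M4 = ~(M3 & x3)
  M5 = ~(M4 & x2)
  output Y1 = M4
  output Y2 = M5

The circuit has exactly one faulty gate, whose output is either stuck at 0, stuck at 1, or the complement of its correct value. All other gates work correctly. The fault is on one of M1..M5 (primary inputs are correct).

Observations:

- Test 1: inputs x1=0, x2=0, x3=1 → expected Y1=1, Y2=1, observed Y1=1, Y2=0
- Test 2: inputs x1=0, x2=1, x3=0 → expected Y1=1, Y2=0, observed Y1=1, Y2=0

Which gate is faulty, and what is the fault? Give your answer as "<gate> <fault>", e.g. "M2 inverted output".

Fault-free values for test 1 (x1=0, x2=0, x3=1): M1=0, M2=1, M3=0, M4=1, M5=1, giving Y1=1, Y2=1. Observed Y1=1, Y2=0.
Test 1: faults giving observed Y1=1, Y2=0 are {M5 stuck-at-0, M5 inverted output}.
Test 2 (x1=0, x2=1, x3=0): fault-free M1=0, M2=0, M3=0, M4=1, M5=0 → Y1=1, Y2=0; observed Y1=1, Y2=0. Eliminates M5 inverted output.
Only M5 stuck-at-0 is consistent with every test.

M5 stuck-at-0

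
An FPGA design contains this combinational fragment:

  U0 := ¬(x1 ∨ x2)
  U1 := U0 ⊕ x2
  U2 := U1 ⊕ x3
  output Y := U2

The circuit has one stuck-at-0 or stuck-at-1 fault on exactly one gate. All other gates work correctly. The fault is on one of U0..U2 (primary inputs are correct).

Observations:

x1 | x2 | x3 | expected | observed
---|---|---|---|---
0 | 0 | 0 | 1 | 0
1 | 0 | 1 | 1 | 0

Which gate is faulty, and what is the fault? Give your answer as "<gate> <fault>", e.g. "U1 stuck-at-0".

U2 stuck-at-0

Fault-free values for test 1 (x1=0, x2=0, x3=0): U0=1, U1=1, U2=1, giving Y=1. Observed 0.
Test 1: faults giving observed 0 are {U0 stuck-at-0, U1 stuck-at-0, U2 stuck-at-0}.
Test 2 (x1=1, x2=0, x3=1): fault-free U0=0, U1=0, U2=1 → 1; observed 0. Eliminates U0 stuck-at-0, U1 stuck-at-0.
Only U2 stuck-at-0 is consistent with every test.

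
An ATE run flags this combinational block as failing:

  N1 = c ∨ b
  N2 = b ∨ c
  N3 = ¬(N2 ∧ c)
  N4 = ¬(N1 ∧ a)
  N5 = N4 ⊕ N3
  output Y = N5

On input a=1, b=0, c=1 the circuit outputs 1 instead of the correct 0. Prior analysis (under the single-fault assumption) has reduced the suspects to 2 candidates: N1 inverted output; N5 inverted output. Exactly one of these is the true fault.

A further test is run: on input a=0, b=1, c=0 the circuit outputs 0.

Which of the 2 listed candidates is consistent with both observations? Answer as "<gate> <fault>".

N1 inverted output

Evaluate each candidate on input a=0, b=1, c=0:
  N1 inverted output: N1=0 [inverted output], N2=1, N3=1, N4=1, N5=0 → 0 — matches
  N5 inverted output: N1=1, N2=1, N3=1, N4=1, N5=1 [inverted output] → 1 — eliminated
Only N1 inverted output reproduces the observed 0.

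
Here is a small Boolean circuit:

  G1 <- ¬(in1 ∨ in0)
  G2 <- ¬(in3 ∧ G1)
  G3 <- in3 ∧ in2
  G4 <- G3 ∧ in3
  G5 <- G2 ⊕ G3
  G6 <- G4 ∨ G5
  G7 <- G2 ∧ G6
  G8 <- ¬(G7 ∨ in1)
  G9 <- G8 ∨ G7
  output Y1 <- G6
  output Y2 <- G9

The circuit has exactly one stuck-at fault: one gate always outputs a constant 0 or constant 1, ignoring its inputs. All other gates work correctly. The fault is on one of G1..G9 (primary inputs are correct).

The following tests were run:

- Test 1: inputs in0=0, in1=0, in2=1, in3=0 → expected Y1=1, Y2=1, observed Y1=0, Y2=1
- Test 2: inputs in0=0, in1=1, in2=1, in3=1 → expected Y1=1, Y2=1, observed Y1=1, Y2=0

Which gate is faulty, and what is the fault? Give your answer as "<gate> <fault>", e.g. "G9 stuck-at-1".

G2 stuck-at-0

Fault-free values for test 1 (in0=0, in1=0, in2=1, in3=0): G1=1, G2=1, G3=0, G4=0, G5=1, G6=1, G7=1, G8=0, G9=1, giving Y1=1, Y2=1. Observed Y1=0, Y2=1.
Test 1: faults giving observed Y1=0, Y2=1 are {G2 stuck-at-0, G3 stuck-at-1, G5 stuck-at-0, G6 stuck-at-0}.
Test 2 (in0=0, in1=1, in2=1, in3=1): fault-free G1=0, G2=1, G3=1, G4=1, G5=0, G6=1, G7=1, G8=0, G9=1 → Y1=1, Y2=1; observed Y1=1, Y2=0. Eliminates G3 stuck-at-1, G5 stuck-at-0, G6 stuck-at-0.
Only G2 stuck-at-0 is consistent with every test.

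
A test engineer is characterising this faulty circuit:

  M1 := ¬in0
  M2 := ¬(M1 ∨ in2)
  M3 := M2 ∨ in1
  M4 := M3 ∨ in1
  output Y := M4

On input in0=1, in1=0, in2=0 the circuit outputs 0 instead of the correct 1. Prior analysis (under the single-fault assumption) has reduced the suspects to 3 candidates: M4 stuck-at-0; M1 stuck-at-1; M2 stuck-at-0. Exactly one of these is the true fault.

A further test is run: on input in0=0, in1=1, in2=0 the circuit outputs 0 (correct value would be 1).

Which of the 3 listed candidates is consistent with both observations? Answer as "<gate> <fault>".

M4 stuck-at-0

Evaluate each candidate on input in0=0, in1=1, in2=0:
  M4 stuck-at-0: M1=1, M2=0, M3=1, M4=0 [stuck-at-0] → 0 — matches
  M1 stuck-at-1: M1=1 [stuck-at-1], M2=0, M3=1, M4=1 → 1 — eliminated
  M2 stuck-at-0: M1=1, M2=0 [stuck-at-0], M3=1, M4=1 → 1 — eliminated
Only M4 stuck-at-0 reproduces the observed 0.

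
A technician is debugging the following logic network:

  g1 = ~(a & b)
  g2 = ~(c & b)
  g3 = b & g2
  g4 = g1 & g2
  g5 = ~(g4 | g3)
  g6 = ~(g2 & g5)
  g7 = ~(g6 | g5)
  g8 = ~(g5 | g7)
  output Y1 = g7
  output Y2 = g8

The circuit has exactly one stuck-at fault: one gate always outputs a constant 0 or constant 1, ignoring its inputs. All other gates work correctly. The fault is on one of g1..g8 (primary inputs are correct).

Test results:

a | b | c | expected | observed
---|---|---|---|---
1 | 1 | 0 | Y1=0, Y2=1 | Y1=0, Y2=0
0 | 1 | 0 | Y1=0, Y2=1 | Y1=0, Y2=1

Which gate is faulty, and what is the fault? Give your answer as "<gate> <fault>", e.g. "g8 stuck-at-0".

g3 stuck-at-0

Fault-free values for test 1 (a=1, b=1, c=0): g1=0, g2=1, g3=1, g4=0, g5=0, g6=1, g7=0, g8=1, giving Y1=0, Y2=1. Observed Y1=0, Y2=0.
Test 1: faults giving observed Y1=0, Y2=0 are {g2 stuck-at-0, g3 stuck-at-0, g5 stuck-at-1, g8 stuck-at-0}.
Test 2 (a=0, b=1, c=0): fault-free g1=1, g2=1, g3=1, g4=1, g5=0, g6=1, g7=0, g8=1 → Y1=0, Y2=1; observed Y1=0, Y2=1. Eliminates g2 stuck-at-0, g5 stuck-at-1, g8 stuck-at-0.
Only g3 stuck-at-0 is consistent with every test.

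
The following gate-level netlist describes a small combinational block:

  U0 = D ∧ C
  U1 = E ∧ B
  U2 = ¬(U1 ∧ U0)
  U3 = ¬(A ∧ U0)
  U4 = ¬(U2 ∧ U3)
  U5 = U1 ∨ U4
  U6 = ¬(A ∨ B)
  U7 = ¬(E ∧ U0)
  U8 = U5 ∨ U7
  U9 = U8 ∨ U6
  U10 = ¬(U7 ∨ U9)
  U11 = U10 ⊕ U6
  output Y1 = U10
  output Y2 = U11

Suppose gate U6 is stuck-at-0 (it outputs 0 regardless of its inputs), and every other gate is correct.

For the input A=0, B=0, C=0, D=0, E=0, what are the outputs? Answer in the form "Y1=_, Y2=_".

Y1=0, Y2=0

Propagate with U6 forced: U0=0, U1=0, U2=1, U3=1, U4=0, U5=0, U6=0 [stuck-at-0], U7=1, U8=1, U9=1, U10=0, U11=0.
So the outputs are Y1=0, Y2=0. (Without the fault they would be Y1=0, Y2=1.)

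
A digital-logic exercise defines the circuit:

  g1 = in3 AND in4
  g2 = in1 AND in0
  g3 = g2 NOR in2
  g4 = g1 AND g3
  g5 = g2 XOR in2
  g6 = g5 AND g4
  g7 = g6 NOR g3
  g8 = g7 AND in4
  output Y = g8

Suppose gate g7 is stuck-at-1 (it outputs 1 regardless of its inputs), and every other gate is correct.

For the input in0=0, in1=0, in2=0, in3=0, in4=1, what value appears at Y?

Propagate with g7 forced: g1=0, g2=0, g3=1, g4=0, g5=0, g6=0, g7=1 [stuck-at-1], g8=1.
So Y = 1. (Without the fault it would be 0.)

1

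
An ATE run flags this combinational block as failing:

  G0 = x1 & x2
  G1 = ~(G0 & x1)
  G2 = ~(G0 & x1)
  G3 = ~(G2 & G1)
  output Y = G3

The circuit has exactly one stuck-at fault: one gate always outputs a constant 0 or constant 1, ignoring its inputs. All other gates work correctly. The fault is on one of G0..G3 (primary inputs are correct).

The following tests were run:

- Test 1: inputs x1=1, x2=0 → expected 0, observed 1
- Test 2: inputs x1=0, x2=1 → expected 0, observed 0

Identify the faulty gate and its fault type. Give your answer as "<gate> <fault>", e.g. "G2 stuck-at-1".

G0 stuck-at-1

Fault-free values for test 1 (x1=1, x2=0): G0=0, G1=1, G2=1, G3=0, giving Y=0. Observed 1.
Test 1: faults giving observed 1 are {G0 stuck-at-1, G1 stuck-at-0, G2 stuck-at-0, G3 stuck-at-1}.
Test 2 (x1=0, x2=1): fault-free G0=0, G1=1, G2=1, G3=0 → 0; observed 0. Eliminates G1 stuck-at-0, G2 stuck-at-0, G3 stuck-at-1.
Only G0 stuck-at-1 is consistent with every test.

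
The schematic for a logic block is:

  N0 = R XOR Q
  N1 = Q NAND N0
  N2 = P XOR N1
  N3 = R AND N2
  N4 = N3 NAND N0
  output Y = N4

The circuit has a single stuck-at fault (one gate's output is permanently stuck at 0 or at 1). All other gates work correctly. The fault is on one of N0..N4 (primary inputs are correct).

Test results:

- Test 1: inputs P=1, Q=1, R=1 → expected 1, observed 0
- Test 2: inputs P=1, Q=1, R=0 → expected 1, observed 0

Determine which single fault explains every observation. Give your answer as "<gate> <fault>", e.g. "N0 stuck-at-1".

N4 stuck-at-0

Fault-free values for test 1 (P=1, Q=1, R=1): N0=0, N1=1, N2=0, N3=0, N4=1, giving Y=1. Observed 0.
Test 1: faults giving observed 0 are {N0 stuck-at-1, N4 stuck-at-0}.
Test 2 (P=1, Q=1, R=0): fault-free N0=1, N1=0, N2=1, N3=0, N4=1 → 1; observed 0. Eliminates N0 stuck-at-1.
Only N4 stuck-at-0 is consistent with every test.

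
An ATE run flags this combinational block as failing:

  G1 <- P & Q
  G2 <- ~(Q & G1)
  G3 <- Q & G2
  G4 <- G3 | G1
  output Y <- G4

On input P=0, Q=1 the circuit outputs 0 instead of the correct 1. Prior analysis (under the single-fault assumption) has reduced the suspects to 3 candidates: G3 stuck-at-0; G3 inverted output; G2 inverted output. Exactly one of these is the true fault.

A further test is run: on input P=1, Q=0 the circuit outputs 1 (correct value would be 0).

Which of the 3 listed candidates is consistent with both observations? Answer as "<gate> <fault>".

G3 inverted output

Evaluate each candidate on input P=1, Q=0:
  G3 stuck-at-0: G1=0, G2=1, G3=0 [stuck-at-0], G4=0 → 0 — eliminated
  G3 inverted output: G1=0, G2=1, G3=1 [inverted output], G4=1 → 1 — matches
  G2 inverted output: G1=0, G2=0 [inverted output], G3=0, G4=0 → 0 — eliminated
Only G3 inverted output reproduces the observed 1.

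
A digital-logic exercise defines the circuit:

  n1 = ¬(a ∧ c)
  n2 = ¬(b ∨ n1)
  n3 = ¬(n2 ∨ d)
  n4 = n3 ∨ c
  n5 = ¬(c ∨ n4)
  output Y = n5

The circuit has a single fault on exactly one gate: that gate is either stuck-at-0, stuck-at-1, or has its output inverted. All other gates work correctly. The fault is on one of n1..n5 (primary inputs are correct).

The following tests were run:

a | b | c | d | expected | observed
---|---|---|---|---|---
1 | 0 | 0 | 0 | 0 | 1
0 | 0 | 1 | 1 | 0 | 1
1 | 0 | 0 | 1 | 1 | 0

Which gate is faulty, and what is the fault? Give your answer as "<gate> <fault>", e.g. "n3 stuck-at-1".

Fault-free values for test 1 (a=1, b=0, c=0, d=0): n1=1, n2=0, n3=1, n4=1, n5=0, giving Y=0. Observed 1.
Test 1: faults giving observed 1 are {n1 stuck-at-0, n1 inverted output, n2 stuck-at-1, n2 inverted output, n3 stuck-at-0, n3 inverted output, n4 stuck-at-0, n4 inverted output, n5 stuck-at-1, n5 inverted output}.
Test 2 (a=0, b=0, c=1, d=1): fault-free n1=1, n2=0, n3=0, n4=1, n5=0 → 0; observed 1. Eliminates n1 stuck-at-0, n1 inverted output, n2 stuck-at-1, n2 inverted output, n3 stuck-at-0, n3 inverted output, n4 stuck-at-0, n4 inverted output.
Test 3 (a=1, b=0, c=0, d=1): fault-free n1=1, n2=0, n3=0, n4=0, n5=1 → 1; observed 0. Eliminates n5 stuck-at-1.
Only n5 inverted output is consistent with every test.

n5 inverted output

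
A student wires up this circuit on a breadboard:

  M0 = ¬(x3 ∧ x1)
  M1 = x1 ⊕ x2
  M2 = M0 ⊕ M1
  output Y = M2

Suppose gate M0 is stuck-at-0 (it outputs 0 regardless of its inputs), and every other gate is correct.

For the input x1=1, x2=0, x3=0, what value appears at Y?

1

Propagate with M0 forced: M0=0 [stuck-at-0], M1=1, M2=1.
So Y = 1. (Without the fault it would be 0.)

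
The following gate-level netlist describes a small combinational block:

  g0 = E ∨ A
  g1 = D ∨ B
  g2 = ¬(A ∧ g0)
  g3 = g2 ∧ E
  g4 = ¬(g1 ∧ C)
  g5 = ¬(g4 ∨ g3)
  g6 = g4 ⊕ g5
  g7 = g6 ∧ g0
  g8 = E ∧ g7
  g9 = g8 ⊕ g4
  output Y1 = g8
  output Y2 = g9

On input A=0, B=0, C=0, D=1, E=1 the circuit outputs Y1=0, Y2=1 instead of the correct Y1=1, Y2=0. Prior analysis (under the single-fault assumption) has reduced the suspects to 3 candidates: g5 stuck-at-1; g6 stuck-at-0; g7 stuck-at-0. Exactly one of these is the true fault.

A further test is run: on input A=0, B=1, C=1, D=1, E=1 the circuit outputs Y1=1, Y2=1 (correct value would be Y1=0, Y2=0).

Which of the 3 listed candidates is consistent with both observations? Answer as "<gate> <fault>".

Evaluate each candidate on input A=0, B=1, C=1, D=1, E=1:
  g5 stuck-at-1: g0=1, g1=1, g2=1, g3=1, g4=0, g5=1 [stuck-at-1], g6=1, g7=1, g8=1, g9=1 → Y1=1, Y2=1 — matches
  g6 stuck-at-0: g0=1, g1=1, g2=1, g3=1, g4=0, g5=0, g6=0 [stuck-at-0], g7=0, g8=0, g9=0 → Y1=0, Y2=0 — eliminated
  g7 stuck-at-0: g0=1, g1=1, g2=1, g3=1, g4=0, g5=0, g6=0, g7=0 [stuck-at-0], g8=0, g9=0 → Y1=0, Y2=0 — eliminated
Only g5 stuck-at-1 reproduces the observed Y1=1, Y2=1.

g5 stuck-at-1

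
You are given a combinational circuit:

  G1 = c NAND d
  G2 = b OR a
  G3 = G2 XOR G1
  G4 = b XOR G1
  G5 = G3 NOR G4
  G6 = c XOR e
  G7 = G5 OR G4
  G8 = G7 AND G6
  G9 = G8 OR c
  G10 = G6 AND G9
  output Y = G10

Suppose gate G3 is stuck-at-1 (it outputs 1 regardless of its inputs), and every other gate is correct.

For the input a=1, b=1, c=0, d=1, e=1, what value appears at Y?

0

Propagate with G3 forced: G1=1, G2=1, G3=1 [stuck-at-1], G4=0, G5=0, G6=1, G7=0, G8=0, G9=0, G10=0.
So Y = 0. (Without the fault it would be 1.)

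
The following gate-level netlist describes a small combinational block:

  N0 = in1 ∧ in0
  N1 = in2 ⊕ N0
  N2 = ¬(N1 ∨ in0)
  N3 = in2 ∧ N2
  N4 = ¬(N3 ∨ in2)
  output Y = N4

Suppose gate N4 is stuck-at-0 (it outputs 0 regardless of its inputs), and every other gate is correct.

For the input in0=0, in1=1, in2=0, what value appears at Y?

Propagate with N4 forced: N0=0, N1=0, N2=1, N3=0, N4=0 [stuck-at-0].
So Y = 0. (Without the fault it would be 1.)

0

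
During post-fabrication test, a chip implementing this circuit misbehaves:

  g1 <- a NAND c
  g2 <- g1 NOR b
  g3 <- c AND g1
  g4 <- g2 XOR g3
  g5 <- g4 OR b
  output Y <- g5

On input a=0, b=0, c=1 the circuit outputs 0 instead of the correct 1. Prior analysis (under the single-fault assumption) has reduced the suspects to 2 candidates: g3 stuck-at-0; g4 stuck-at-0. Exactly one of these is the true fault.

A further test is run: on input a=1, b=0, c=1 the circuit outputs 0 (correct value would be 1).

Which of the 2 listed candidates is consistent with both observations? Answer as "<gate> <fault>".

Evaluate each candidate on input a=1, b=0, c=1:
  g3 stuck-at-0: g1=0, g2=1, g3=0 [stuck-at-0], g4=1, g5=1 → 1 — eliminated
  g4 stuck-at-0: g1=0, g2=1, g3=0, g4=0 [stuck-at-0], g5=0 → 0 — matches
Only g4 stuck-at-0 reproduces the observed 0.

g4 stuck-at-0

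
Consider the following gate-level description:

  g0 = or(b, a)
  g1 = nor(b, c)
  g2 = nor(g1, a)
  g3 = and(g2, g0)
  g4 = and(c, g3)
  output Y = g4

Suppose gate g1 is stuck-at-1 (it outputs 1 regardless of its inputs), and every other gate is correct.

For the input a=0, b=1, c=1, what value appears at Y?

0

Propagate with g1 forced: g0=1, g1=1 [stuck-at-1], g2=0, g3=0, g4=0.
So Y = 0. (Without the fault it would be 1.)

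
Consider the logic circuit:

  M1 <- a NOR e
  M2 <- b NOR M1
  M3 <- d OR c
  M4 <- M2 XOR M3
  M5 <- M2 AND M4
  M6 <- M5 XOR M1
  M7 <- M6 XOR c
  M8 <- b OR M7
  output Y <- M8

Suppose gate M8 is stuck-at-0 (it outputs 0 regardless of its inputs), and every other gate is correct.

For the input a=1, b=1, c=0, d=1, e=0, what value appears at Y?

0

Propagate with M8 forced: M1=0, M2=0, M3=1, M4=1, M5=0, M6=0, M7=0, M8=0 [stuck-at-0].
So Y = 0. (Without the fault it would be 1.)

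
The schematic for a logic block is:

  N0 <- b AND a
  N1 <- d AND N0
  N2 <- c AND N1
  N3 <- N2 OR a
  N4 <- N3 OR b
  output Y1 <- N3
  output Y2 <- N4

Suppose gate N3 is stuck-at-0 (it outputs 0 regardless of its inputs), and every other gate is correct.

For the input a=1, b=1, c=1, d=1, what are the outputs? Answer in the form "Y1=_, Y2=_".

Propagate with N3 forced: N0=1, N1=1, N2=1, N3=0 [stuck-at-0], N4=1.
So the outputs are Y1=0, Y2=1. (Without the fault they would be Y1=1, Y2=1.)

Y1=0, Y2=1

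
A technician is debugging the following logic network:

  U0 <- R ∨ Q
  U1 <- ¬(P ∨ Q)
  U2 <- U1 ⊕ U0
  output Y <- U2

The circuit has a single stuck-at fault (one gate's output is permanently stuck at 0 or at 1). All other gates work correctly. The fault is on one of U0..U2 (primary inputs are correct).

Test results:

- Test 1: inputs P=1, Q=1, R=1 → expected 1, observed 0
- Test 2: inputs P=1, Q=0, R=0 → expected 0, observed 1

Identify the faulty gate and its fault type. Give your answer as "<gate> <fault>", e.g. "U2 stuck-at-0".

Fault-free values for test 1 (P=1, Q=1, R=1): U0=1, U1=0, U2=1, giving Y=1. Observed 0.
Test 1: faults giving observed 0 are {U0 stuck-at-0, U1 stuck-at-1, U2 stuck-at-0}.
Test 2 (P=1, Q=0, R=0): fault-free U0=0, U1=0, U2=0 → 0; observed 1. Eliminates U0 stuck-at-0, U2 stuck-at-0.
Only U1 stuck-at-1 is consistent with every test.

U1 stuck-at-1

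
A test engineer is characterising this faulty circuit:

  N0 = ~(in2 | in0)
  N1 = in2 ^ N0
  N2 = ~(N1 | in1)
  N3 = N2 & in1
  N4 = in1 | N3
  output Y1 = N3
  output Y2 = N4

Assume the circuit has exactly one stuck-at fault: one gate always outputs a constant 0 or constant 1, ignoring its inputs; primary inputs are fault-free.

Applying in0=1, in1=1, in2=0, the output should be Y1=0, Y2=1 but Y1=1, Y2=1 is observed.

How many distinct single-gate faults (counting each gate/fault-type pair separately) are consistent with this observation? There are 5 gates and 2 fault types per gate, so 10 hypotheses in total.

2

Fault-free: N0=0, N1=0, N2=0, N3=0, N4=1 → Y1=0, Y2=1. Observed Y1=1, Y2=1.
  N0 stuck-at-0: output Y1=0, Y2=1 ✗
  N0 stuck-at-1: output Y1=0, Y2=1 ✗
  N1 stuck-at-0: output Y1=0, Y2=1 ✗
  N1 stuck-at-1: output Y1=0, Y2=1 ✗
  N2 stuck-at-0: output Y1=0, Y2=1 ✗
  N2 stuck-at-1: output Y1=1, Y2=1 ✓
  N3 stuck-at-0: output Y1=0, Y2=1 ✗
  N3 stuck-at-1: output Y1=1, Y2=1 ✓
  N4 stuck-at-0: output Y1=0, Y2=0 ✗
  N4 stuck-at-1: output Y1=0, Y2=1 ✗
Consistent faults: {N2 stuck-at-1, N3 stuck-at-1} — 2 in all.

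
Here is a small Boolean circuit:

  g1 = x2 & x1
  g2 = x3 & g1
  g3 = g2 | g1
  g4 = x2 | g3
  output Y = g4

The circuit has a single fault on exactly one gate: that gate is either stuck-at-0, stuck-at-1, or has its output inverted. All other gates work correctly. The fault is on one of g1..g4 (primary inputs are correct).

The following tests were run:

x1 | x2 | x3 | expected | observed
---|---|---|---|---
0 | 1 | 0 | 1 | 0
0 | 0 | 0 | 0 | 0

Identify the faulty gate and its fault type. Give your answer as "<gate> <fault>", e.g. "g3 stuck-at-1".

g4 stuck-at-0

Fault-free values for test 1 (x1=0, x2=1, x3=0): g1=0, g2=0, g3=0, g4=1, giving Y=1. Observed 0.
Test 1: faults giving observed 0 are {g4 stuck-at-0, g4 inverted output}.
Test 2 (x1=0, x2=0, x3=0): fault-free g1=0, g2=0, g3=0, g4=0 → 0; observed 0. Eliminates g4 inverted output.
Only g4 stuck-at-0 is consistent with every test.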